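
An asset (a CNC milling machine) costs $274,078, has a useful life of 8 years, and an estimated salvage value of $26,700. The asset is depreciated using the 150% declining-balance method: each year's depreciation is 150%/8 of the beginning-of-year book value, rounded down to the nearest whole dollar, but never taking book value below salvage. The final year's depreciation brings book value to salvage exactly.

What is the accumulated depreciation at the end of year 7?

Depreciable base = $274,078 − $26,700 = $247,378.
Year 1: ⌊$274,078 × 150%/8⌋ = $51,389. Book value $222,689.
Year 2: ⌊$222,689 × 150%/8⌋ = $41,754. Book value $180,935.
Year 3: ⌊$180,935 × 150%/8⌋ = $33,925. Book value $147,010.
Year 4: ⌊$147,010 × 150%/8⌋ = $27,564. Book value $119,446.
Year 5: ⌊$119,446 × 150%/8⌋ = $22,396. Book value $97,050.
Year 6: ⌊$97,050 × 150%/8⌋ = $18,196. Book value $78,854.
Year 7: ⌊$78,854 × 150%/8⌋ = $14,785. Book value $64,069.
Accumulated through year 7 = $274,078 − $64,069 = $210,009.

$210,009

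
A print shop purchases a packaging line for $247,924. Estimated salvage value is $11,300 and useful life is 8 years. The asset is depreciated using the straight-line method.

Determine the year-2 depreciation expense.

$29,578

Depreciable base = $247,924 − $11,300 = $236,624.
Annual expense = $236,624 / 8 = $29,578.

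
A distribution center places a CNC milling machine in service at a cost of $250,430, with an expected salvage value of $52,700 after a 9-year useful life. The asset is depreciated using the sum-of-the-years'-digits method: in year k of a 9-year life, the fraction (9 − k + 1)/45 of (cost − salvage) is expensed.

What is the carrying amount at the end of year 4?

$118,610

Depreciable base = $250,430 − $52,700 = $197,730.
Sum of the years' digits = 9+8+7+6+5+4+3+2+1 = 45.
Year 1: $197,730 × 9/45 = $39,546. Book value $210,884.
Year 2: $197,730 × 8/45 = $35,152. Book value $175,732.
Year 3: $197,730 × 7/45 = $30,758. Book value $144,974.
Year 4: $197,730 × 6/45 = $26,364. Book value $118,610.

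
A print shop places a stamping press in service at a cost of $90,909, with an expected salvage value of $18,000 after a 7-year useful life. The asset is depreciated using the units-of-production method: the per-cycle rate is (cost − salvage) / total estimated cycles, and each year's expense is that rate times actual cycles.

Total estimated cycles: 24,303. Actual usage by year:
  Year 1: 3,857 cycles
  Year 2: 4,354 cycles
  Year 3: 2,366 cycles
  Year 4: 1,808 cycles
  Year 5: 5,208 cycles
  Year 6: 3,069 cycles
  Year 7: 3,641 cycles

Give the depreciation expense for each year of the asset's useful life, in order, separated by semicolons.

$11,571; $13,062; $7,098; $5,424; $15,624; $9,207; $10,923

Depreciable base = $90,909 − $18,000 = $72,909.
Rate = $72,909 / 24,303 cycles = $3 per cycle.
Year 1: 3,857 × $3 = $11,571. Book value $79,338.
Year 2: 4,354 × $3 = $13,062. Book value $66,276.
Year 3: 2,366 × $3 = $7,098. Book value $59,178.
Year 4: 1,808 × $3 = $5,424. Book value $53,754.
Year 5: 5,208 × $3 = $15,624. Book value $38,130.
Year 6: 3,069 × $3 = $9,207. Book value $28,923.
Year 7: 3,641 × $3 = $10,923. Book value $18,000.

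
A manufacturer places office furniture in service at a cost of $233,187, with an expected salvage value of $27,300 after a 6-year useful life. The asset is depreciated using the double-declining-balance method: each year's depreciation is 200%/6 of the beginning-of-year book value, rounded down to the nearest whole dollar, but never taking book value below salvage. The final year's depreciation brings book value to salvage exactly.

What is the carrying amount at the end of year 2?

$103,639

Depreciable base = $233,187 − $27,300 = $205,887.
Year 1: ⌊$233,187 × 200%/6⌋ = $77,729. Book value $155,458.
Year 2: ⌊$155,458 × 200%/6⌋ = $51,819. Book value $103,639.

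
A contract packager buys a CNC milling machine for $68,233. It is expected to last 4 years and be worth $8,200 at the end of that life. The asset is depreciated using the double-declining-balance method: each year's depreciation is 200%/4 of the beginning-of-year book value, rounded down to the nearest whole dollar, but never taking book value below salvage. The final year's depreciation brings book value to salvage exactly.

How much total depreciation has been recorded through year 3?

Depreciable base = $68,233 − $8,200 = $60,033.
Year 1: ⌊$68,233 × 200%/4⌋ = $34,116. Book value $34,117.
Year 2: ⌊$34,117 × 200%/4⌋ = $17,058. Book value $17,059.
Year 3: ⌊$17,059 × 200%/4⌋ = $8,529. Book value $8,530.
Accumulated through year 3 = $68,233 − $8,530 = $59,703.

$59,703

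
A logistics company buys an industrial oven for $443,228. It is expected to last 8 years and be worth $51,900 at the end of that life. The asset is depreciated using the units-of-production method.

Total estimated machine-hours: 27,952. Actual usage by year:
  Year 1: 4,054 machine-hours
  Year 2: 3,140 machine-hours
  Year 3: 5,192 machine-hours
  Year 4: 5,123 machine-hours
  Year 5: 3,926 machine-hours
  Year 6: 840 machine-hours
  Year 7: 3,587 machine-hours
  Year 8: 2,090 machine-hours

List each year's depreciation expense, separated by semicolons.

$56,756; $43,960; $72,688; $71,722; $54,964; $11,760; $50,218; $29,260

Depreciable base = $443,228 − $51,900 = $391,328.
Rate = $391,328 / 27,952 machine-hours = $14 per machine-hour.
Year 1: 4,054 × $14 = $56,756. Book value $386,472.
Year 2: 3,140 × $14 = $43,960. Book value $342,512.
Year 3: 5,192 × $14 = $72,688. Book value $269,824.
Year 4: 5,123 × $14 = $71,722. Book value $198,102.
Year 5: 3,926 × $14 = $54,964. Book value $143,138.
Year 6: 840 × $14 = $11,760. Book value $131,378.
Year 7: 3,587 × $14 = $50,218. Book value $81,160.
Year 8: 2,090 × $14 = $29,260. Book value $51,900.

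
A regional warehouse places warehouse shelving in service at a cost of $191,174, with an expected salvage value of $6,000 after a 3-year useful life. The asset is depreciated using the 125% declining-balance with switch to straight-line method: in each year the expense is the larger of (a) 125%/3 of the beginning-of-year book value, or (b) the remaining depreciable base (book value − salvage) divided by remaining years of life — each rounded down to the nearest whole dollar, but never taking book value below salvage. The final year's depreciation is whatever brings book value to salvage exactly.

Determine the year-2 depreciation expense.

Depreciable base = $191,174 − $6,000 = $185,174.
Year 1: DB = ⌊$191,174 × 125%/3⌋ = $79,655; SL = ⌊$185,174/3⌋ = $61,724 → take DB $79,655. Book value $111,519.
Year 2: DB = ⌊$111,519 × 125%/3⌋ = $46,466; SL = ⌊$105,519/2⌋ = $52,759 → take SL $52,759. Book value $58,760.

$52,759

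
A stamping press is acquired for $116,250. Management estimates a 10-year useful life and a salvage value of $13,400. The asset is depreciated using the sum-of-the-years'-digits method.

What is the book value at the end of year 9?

$15,270

Depreciable base = $116,250 − $13,400 = $102,850.
Sum of the years' digits = 10+9+8+7+6+5+4+3+2+1 = 55.
Year 1: $102,850 × 10/55 = $18,700. Book value $97,550.
Year 2: $102,850 × 9/55 = $16,830. Book value $80,720.
Year 3: $102,850 × 8/55 = $14,960. Book value $65,760.
Year 4: $102,850 × 7/55 = $13,090. Book value $52,670.
Year 5: $102,850 × 6/55 = $11,220. Book value $41,450.
Year 6: $102,850 × 5/55 = $9,350. Book value $32,100.
Year 7: $102,850 × 4/55 = $7,480. Book value $24,620.
Year 8: $102,850 × 3/55 = $5,610. Book value $19,010.
Year 9: $102,850 × 2/55 = $3,740. Book value $15,270.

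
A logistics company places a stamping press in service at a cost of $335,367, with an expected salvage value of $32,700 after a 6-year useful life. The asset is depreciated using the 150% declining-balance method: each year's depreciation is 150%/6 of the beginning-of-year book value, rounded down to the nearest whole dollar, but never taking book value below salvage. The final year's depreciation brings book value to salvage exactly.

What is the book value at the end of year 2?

$188,645

Depreciable base = $335,367 − $32,700 = $302,667.
Year 1: ⌊$335,367 × 150%/6⌋ = $83,841. Book value $251,526.
Year 2: ⌊$251,526 × 150%/6⌋ = $62,881. Book value $188,645.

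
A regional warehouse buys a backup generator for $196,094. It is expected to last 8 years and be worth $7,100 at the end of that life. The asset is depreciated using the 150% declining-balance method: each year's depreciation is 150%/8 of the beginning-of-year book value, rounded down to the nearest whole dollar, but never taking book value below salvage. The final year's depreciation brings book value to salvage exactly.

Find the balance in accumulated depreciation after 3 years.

Depreciable base = $196,094 − $7,100 = $188,994.
Year 1: ⌊$196,094 × 150%/8⌋ = $36,767. Book value $159,327.
Year 2: ⌊$159,327 × 150%/8⌋ = $29,873. Book value $129,454.
Year 3: ⌊$129,454 × 150%/8⌋ = $24,272. Book value $105,182.
Accumulated through year 3 = $196,094 − $105,182 = $90,912.

$90,912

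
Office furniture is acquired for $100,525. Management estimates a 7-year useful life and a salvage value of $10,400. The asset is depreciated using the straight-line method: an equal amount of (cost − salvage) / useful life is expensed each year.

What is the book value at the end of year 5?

Depreciable base = $100,525 − $10,400 = $90,125.
Annual expense = $90,125 / 7 = $12,875.
End of year 1: book value $87,650.
End of year 2: book value $74,775.
End of year 3: book value $61,900.
End of year 4: book value $49,025.
End of year 5: book value $36,150.

$36,150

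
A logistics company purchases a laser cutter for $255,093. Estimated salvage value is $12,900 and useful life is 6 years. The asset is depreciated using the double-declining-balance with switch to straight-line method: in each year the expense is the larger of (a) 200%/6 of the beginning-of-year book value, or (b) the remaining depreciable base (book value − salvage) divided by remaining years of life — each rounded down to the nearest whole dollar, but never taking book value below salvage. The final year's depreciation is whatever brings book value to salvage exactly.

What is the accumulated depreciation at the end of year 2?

$141,718

Depreciable base = $255,093 − $12,900 = $242,193.
Year 1: DB = ⌊$255,093 × 200%/6⌋ = $85,031; SL = ⌊$242,193/6⌋ = $40,365 → take DB $85,031. Book value $170,062.
Year 2: DB = ⌊$170,062 × 200%/6⌋ = $56,687; SL = ⌊$157,162/5⌋ = $31,432 → take DB $56,687. Book value $113,375.
Accumulated through year 2 = $255,093 − $113,375 = $141,718.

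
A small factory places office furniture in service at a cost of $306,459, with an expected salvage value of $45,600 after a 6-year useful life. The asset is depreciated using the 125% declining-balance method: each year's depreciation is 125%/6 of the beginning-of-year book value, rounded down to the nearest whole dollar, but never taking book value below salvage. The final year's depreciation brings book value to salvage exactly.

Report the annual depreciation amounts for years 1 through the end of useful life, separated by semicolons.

Depreciable base = $306,459 − $45,600 = $260,859.
Year 1: ⌊$306,459 × 125%/6⌋ = $63,845. Book value $242,614.
Year 2: ⌊$242,614 × 125%/6⌋ = $50,544. Book value $192,070.
Year 3: ⌊$192,070 × 125%/6⌋ = $40,014. Book value $152,056.
Year 4: ⌊$152,056 × 125%/6⌋ = $31,678. Book value $120,378.
Year 5: ⌊$120,378 × 125%/6⌋ = $25,078. Book value $95,300.
Year 6 (final): $95,300 − $45,600 = $49,700. Book value $45,600.

$63,845; $50,544; $40,014; $31,678; $25,078; $49,700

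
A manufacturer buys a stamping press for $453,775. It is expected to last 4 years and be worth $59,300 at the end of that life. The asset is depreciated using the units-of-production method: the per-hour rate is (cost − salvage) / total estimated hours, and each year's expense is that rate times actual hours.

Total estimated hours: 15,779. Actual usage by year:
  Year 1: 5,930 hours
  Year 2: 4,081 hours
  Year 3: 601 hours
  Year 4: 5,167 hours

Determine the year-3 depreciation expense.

Depreciable base = $453,775 − $59,300 = $394,475.
Rate = $394,475 / 15,779 hours = $25 per hour.
Year 1: 5,930 × $25 = $148,250. Book value $305,525.
Year 2: 4,081 × $25 = $102,025. Book value $203,500.
Year 3: 601 × $25 = $15,025. Book value $188,475.

$15,025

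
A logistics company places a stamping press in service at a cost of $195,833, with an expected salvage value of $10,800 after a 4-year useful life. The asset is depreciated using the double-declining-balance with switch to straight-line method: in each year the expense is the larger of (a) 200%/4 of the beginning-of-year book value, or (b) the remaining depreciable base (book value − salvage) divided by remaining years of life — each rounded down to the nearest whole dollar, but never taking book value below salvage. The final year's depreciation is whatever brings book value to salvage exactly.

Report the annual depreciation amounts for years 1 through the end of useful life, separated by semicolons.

Depreciable base = $195,833 − $10,800 = $185,033.
Year 1: DB = ⌊$195,833 × 200%/4⌋ = $97,916; SL = ⌊$185,033/4⌋ = $46,258 → take DB $97,916. Book value $97,917.
Year 2: DB = ⌊$97,917 × 200%/4⌋ = $48,958; SL = ⌊$87,117/3⌋ = $29,039 → take DB $48,958. Book value $48,959.
Year 3: DB = ⌊$48,959 × 200%/4⌋ = $24,479; SL = ⌊$38,159/2⌋ = $19,079 → take DB $24,479. Book value $24,480.
Year 4 (final): $24,480 − $10,800 = $13,680. Book value $10,800.

$97,916; $48,958; $24,479; $13,680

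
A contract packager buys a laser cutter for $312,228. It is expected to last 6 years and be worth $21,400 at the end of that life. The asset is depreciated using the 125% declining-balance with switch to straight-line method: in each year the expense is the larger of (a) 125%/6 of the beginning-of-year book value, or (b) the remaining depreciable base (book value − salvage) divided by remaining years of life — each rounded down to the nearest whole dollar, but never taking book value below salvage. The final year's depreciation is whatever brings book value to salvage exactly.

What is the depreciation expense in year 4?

$43,571

Depreciable base = $312,228 − $21,400 = $290,828.
Year 1: DB = ⌊$312,228 × 125%/6⌋ = $65,047; SL = ⌊$290,828/6⌋ = $48,471 → take DB $65,047. Book value $247,181.
Year 2: DB = ⌊$247,181 × 125%/6⌋ = $51,496; SL = ⌊$225,781/5⌋ = $45,156 → take DB $51,496. Book value $195,685.
Year 3: DB = ⌊$195,685 × 125%/6⌋ = $40,767; SL = ⌊$174,285/4⌋ = $43,571 → take SL $43,571. Book value $152,114.
Year 4: DB = ⌊$152,114 × 125%/6⌋ = $31,690; SL = ⌊$130,714/3⌋ = $43,571 → take SL $43,571. Book value $108,543.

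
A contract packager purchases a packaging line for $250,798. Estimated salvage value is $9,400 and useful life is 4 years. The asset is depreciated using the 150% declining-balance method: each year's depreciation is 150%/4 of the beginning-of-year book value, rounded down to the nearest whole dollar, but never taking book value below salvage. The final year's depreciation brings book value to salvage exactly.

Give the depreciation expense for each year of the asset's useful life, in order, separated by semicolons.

$94,049; $58,780; $36,738; $51,831

Depreciable base = $250,798 − $9,400 = $241,398.
Year 1: ⌊$250,798 × 150%/4⌋ = $94,049. Book value $156,749.
Year 2: ⌊$156,749 × 150%/4⌋ = $58,780. Book value $97,969.
Year 3: ⌊$97,969 × 150%/4⌋ = $36,738. Book value $61,231.
Year 4 (final): $61,231 − $9,400 = $51,831. Book value $9,400.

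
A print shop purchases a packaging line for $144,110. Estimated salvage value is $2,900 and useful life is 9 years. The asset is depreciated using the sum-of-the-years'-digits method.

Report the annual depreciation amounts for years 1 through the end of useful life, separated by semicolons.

$28,242; $25,104; $21,966; $18,828; $15,690; $12,552; $9,414; $6,276; $3,138

Depreciable base = $144,110 − $2,900 = $141,210.
Sum of the years' digits = 9+8+7+6+5+4+3+2+1 = 45.
Year 1: $141,210 × 9/45 = $28,242. Book value $115,868.
Year 2: $141,210 × 8/45 = $25,104. Book value $90,764.
Year 3: $141,210 × 7/45 = $21,966. Book value $68,798.
Year 4: $141,210 × 6/45 = $18,828. Book value $49,970.
Year 5: $141,210 × 5/45 = $15,690. Book value $34,280.
Year 6: $141,210 × 4/45 = $12,552. Book value $21,728.
Year 7: $141,210 × 3/45 = $9,414. Book value $12,314.
Year 8: $141,210 × 2/45 = $6,276. Book value $6,038.
Year 9: $141,210 × 1/45 = $3,138. Book value $2,900.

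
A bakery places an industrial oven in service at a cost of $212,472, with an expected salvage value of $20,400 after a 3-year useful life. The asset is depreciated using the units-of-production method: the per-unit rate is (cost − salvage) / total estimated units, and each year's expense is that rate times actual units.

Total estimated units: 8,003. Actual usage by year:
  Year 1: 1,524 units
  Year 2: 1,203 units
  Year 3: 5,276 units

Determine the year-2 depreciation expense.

Depreciable base = $212,472 − $20,400 = $192,072.
Rate = $192,072 / 8,003 units = $24 per unit.
Year 1: 1,524 × $24 = $36,576. Book value $175,896.
Year 2: 1,203 × $24 = $28,872. Book value $147,024.

$28,872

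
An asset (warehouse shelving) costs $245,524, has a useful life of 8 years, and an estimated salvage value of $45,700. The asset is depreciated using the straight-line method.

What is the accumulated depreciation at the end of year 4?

Depreciable base = $245,524 − $45,700 = $199,824.
Annual expense = $199,824 / 8 = $24,978.
End of year 1: book value $220,546.
End of year 2: book value $195,568.
End of year 3: book value $170,590.
End of year 4: book value $145,612.
Accumulated through year 4 = $245,524 − $145,612 = $99,912.

$99,912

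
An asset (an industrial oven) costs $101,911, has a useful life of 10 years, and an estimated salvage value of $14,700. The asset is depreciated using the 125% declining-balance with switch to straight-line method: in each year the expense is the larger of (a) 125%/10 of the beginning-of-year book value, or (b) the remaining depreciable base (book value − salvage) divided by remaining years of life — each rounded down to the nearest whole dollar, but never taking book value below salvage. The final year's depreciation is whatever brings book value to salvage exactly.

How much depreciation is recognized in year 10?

$7,507

Depreciable base = $101,911 − $14,700 = $87,211.
Year 1: DB = ⌊$101,911 × 125%/10⌋ = $12,738; SL = ⌊$87,211/10⌋ = $8,721 → take DB $12,738. Book value $89,173.
Year 2: DB = ⌊$89,173 × 125%/10⌋ = $11,146; SL = ⌊$74,473/9⌋ = $8,274 → take DB $11,146. Book value $78,027.
Year 3: DB = ⌊$78,027 × 125%/10⌋ = $9,753; SL = ⌊$63,327/8⌋ = $7,915 → take DB $9,753. Book value $68,274.
Year 4: DB = ⌊$68,274 × 125%/10⌋ = $8,534; SL = ⌊$53,574/7⌋ = $7,653 → take DB $8,534. Book value $59,740.
Year 5: DB = ⌊$59,740 × 125%/10⌋ = $7,467; SL = ⌊$45,040/6⌋ = $7,506 → take SL $7,506. Book value $52,234.
Year 6: DB = ⌊$52,234 × 125%/10⌋ = $6,529; SL = ⌊$37,534/5⌋ = $7,506 → take SL $7,506. Book value $44,728.
Year 7: DB = ⌊$44,728 × 125%/10⌋ = $5,591; SL = ⌊$30,028/4⌋ = $7,507 → take SL $7,507. Book value $37,221.
Year 8: DB = ⌊$37,221 × 125%/10⌋ = $4,652; SL = ⌊$22,521/3⌋ = $7,507 → take SL $7,507. Book value $29,714.
Year 9: DB = ⌊$29,714 × 125%/10⌋ = $3,714; SL = ⌊$15,014/2⌋ = $7,507 → take SL $7,507. Book value $22,207.
Year 10 (final): $22,207 − $14,700 = $7,507. Book value $14,700.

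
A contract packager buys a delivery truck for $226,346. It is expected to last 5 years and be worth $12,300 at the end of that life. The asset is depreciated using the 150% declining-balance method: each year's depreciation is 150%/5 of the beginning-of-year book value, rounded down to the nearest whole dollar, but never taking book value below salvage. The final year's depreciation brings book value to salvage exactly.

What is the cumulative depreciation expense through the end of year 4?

Depreciable base = $226,346 − $12,300 = $214,046.
Year 1: ⌊$226,346 × 150%/5⌋ = $67,903. Book value $158,443.
Year 2: ⌊$158,443 × 150%/5⌋ = $47,532. Book value $110,911.
Year 3: ⌊$110,911 × 150%/5⌋ = $33,273. Book value $77,638.
Year 4: ⌊$77,638 × 150%/5⌋ = $23,291. Book value $54,347.
Accumulated through year 4 = $226,346 − $54,347 = $171,999.

$171,999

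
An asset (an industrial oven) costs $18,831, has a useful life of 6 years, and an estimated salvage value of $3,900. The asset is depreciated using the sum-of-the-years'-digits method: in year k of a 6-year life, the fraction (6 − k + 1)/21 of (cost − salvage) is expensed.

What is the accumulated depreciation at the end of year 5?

$14,220

Depreciable base = $18,831 − $3,900 = $14,931.
Sum of the years' digits = 6+5+4+3+2+1 = 21.
Year 1: $14,931 × 6/21 = $4,266. Book value $14,565.
Year 2: $14,931 × 5/21 = $3,555. Book value $11,010.
Year 3: $14,931 × 4/21 = $2,844. Book value $8,166.
Year 4: $14,931 × 3/21 = $2,133. Book value $6,033.
Year 5: $14,931 × 2/21 = $1,422. Book value $4,611.
Accumulated through year 5 = $18,831 − $4,611 = $14,220.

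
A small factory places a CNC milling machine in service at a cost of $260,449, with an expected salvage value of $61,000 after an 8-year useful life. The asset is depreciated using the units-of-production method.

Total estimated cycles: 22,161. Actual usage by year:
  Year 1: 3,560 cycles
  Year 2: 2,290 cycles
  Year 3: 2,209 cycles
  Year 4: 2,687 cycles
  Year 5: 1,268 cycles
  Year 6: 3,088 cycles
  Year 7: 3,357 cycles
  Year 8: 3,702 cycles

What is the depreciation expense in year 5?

Depreciable base = $260,449 − $61,000 = $199,449.
Rate = $199,449 / 22,161 cycles = $9 per cycle.
Year 1: 3,560 × $9 = $32,040. Book value $228,409.
Year 2: 2,290 × $9 = $20,610. Book value $207,799.
Year 3: 2,209 × $9 = $19,881. Book value $187,918.
Year 4: 2,687 × $9 = $24,183. Book value $163,735.
Year 5: 1,268 × $9 = $11,412. Book value $152,323.

$11,412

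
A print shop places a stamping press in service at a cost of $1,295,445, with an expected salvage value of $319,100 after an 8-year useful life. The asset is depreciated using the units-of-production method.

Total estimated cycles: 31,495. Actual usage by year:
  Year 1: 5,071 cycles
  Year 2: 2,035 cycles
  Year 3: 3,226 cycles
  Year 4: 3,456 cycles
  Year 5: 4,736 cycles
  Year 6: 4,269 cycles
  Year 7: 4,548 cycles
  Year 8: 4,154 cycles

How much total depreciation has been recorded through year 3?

$320,292

Depreciable base = $1,295,445 − $319,100 = $976,345.
Rate = $976,345 / 31,495 cycles = $31 per cycle.
Year 1: 5,071 × $31 = $157,201. Book value $1,138,244.
Year 2: 2,035 × $31 = $63,085. Book value $1,075,159.
Year 3: 3,226 × $31 = $100,006. Book value $975,153.
Accumulated through year 3 = $1,295,445 − $975,153 = $320,292.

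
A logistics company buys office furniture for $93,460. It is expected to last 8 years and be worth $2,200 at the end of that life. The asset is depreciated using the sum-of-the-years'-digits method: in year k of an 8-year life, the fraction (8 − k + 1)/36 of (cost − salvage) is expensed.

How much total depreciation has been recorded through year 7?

$88,725

Depreciable base = $93,460 − $2,200 = $91,260.
Sum of the years' digits = 8+7+6+5+4+3+2+1 = 36.
Year 1: $91,260 × 8/36 = $20,280. Book value $73,180.
Year 2: $91,260 × 7/36 = $17,745. Book value $55,435.
Year 3: $91,260 × 6/36 = $15,210. Book value $40,225.
Year 4: $91,260 × 5/36 = $12,675. Book value $27,550.
Year 5: $91,260 × 4/36 = $10,140. Book value $17,410.
Year 6: $91,260 × 3/36 = $7,605. Book value $9,805.
Year 7: $91,260 × 2/36 = $5,070. Book value $4,735.
Accumulated through year 7 = $93,460 − $4,735 = $88,725.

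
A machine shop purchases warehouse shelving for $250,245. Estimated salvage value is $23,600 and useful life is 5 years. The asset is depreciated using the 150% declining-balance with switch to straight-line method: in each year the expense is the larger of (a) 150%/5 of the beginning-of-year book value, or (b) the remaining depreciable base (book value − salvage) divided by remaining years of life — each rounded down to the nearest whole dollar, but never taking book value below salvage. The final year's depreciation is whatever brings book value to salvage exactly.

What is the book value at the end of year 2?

Depreciable base = $250,245 − $23,600 = $226,645.
Year 1: DB = ⌊$250,245 × 150%/5⌋ = $75,073; SL = ⌊$226,645/5⌋ = $45,329 → take DB $75,073. Book value $175,172.
Year 2: DB = ⌊$175,172 × 150%/5⌋ = $52,551; SL = ⌊$151,572/4⌋ = $37,893 → take DB $52,551. Book value $122,621.

$122,621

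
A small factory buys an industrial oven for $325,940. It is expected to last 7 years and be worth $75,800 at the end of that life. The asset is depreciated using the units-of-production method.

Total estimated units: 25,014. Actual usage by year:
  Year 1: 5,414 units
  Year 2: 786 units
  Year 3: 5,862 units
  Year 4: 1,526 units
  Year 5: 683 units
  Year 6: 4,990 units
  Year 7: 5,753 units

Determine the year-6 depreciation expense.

$49,900

Depreciable base = $325,940 − $75,800 = $250,140.
Rate = $250,140 / 25,014 units = $10 per unit.
Year 1: 5,414 × $10 = $54,140. Book value $271,800.
Year 2: 786 × $10 = $7,860. Book value $263,940.
Year 3: 5,862 × $10 = $58,620. Book value $205,320.
Year 4: 1,526 × $10 = $15,260. Book value $190,060.
Year 5: 683 × $10 = $6,830. Book value $183,230.
Year 6: 4,990 × $10 = $49,900. Book value $133,330.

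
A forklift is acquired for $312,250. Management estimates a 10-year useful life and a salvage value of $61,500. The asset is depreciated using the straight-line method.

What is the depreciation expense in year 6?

Depreciable base = $312,250 − $61,500 = $250,750.
Annual expense = $250,750 / 10 = $25,075.

$25,075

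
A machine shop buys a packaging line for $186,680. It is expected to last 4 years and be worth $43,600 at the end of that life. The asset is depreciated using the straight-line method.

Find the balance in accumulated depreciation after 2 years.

Depreciable base = $186,680 − $43,600 = $143,080.
Annual expense = $143,080 / 4 = $35,770.
End of year 1: book value $150,910.
End of year 2: book value $115,140.
Accumulated through year 2 = $186,680 − $115,140 = $71,540.

$71,540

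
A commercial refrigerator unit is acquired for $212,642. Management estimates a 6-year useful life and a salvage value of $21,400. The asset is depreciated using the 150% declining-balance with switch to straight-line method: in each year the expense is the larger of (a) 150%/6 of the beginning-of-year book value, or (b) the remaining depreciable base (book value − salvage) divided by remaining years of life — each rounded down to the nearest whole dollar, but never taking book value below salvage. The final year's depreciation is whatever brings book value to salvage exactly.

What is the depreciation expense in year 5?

$22,770

Depreciable base = $212,642 − $21,400 = $191,242.
Year 1: DB = ⌊$212,642 × 150%/6⌋ = $53,160; SL = ⌊$191,242/6⌋ = $31,873 → take DB $53,160. Book value $159,482.
Year 2: DB = ⌊$159,482 × 150%/6⌋ = $39,870; SL = ⌊$138,082/5⌋ = $27,616 → take DB $39,870. Book value $119,612.
Year 3: DB = ⌊$119,612 × 150%/6⌋ = $29,903; SL = ⌊$98,212/4⌋ = $24,553 → take DB $29,903. Book value $89,709.
Year 4: DB = ⌊$89,709 × 150%/6⌋ = $22,427; SL = ⌊$68,309/3⌋ = $22,769 → take SL $22,769. Book value $66,940.
Year 5: DB = ⌊$66,940 × 150%/6⌋ = $16,735; SL = ⌊$45,540/2⌋ = $22,770 → take SL $22,770. Book value $44,170.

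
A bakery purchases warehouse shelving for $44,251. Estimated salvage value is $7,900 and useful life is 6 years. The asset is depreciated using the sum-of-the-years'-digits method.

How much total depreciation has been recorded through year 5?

$34,620

Depreciable base = $44,251 − $7,900 = $36,351.
Sum of the years' digits = 6+5+4+3+2+1 = 21.
Year 1: $36,351 × 6/21 = $10,386. Book value $33,865.
Year 2: $36,351 × 5/21 = $8,655. Book value $25,210.
Year 3: $36,351 × 4/21 = $6,924. Book value $18,286.
Year 4: $36,351 × 3/21 = $5,193. Book value $13,093.
Year 5: $36,351 × 2/21 = $3,462. Book value $9,631.
Accumulated through year 5 = $44,251 − $9,631 = $34,620.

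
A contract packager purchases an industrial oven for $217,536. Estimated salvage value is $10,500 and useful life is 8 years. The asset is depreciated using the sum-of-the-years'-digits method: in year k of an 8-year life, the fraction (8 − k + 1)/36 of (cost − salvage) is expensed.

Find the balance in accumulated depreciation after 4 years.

Depreciable base = $217,536 − $10,500 = $207,036.
Sum of the years' digits = 8+7+6+5+4+3+2+1 = 36.
Year 1: $207,036 × 8/36 = $46,008. Book value $171,528.
Year 2: $207,036 × 7/36 = $40,257. Book value $131,271.
Year 3: $207,036 × 6/36 = $34,506. Book value $96,765.
Year 4: $207,036 × 5/36 = $28,755. Book value $68,010.
Accumulated through year 4 = $217,536 − $68,010 = $149,526.

$149,526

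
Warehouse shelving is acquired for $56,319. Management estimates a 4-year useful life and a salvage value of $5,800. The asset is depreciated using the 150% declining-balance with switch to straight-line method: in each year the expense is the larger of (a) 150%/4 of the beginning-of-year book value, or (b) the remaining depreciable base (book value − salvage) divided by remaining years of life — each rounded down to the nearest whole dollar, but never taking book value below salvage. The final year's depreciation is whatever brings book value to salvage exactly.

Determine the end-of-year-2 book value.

$22,000

Depreciable base = $56,319 − $5,800 = $50,519.
Year 1: DB = ⌊$56,319 × 150%/4⌋ = $21,119; SL = ⌊$50,519/4⌋ = $12,629 → take DB $21,119. Book value $35,200.
Year 2: DB = ⌊$35,200 × 150%/4⌋ = $13,200; SL = ⌊$29,400/3⌋ = $9,800 → take DB $13,200. Book value $22,000.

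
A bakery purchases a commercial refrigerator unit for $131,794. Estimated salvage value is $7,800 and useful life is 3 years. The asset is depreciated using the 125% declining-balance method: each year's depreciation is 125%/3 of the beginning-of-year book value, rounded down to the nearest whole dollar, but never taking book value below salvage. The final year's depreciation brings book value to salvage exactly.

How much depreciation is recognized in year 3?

$37,047

Depreciable base = $131,794 − $7,800 = $123,994.
Year 1: ⌊$131,794 × 125%/3⌋ = $54,914. Book value $76,880.
Year 2: ⌊$76,880 × 125%/3⌋ = $32,033. Book value $44,847.
Year 3 (final): $44,847 − $7,800 = $37,047. Book value $7,800.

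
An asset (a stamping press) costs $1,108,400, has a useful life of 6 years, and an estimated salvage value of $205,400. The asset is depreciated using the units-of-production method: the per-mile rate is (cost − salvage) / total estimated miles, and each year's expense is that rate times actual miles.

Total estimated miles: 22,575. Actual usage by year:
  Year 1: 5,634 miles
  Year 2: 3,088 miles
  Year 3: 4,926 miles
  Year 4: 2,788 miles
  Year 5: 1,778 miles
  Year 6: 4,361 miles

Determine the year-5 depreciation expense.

Depreciable base = $1,108,400 − $205,400 = $903,000.
Rate = $903,000 / 22,575 miles = $40 per mile.
Year 1: 5,634 × $40 = $225,360. Book value $883,040.
Year 2: 3,088 × $40 = $123,520. Book value $759,520.
Year 3: 4,926 × $40 = $197,040. Book value $562,480.
Year 4: 2,788 × $40 = $111,520. Book value $450,960.
Year 5: 1,778 × $40 = $71,120. Book value $379,840.

$71,120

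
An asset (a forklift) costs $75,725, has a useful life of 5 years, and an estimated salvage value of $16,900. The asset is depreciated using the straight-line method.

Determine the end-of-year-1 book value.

$63,960

Depreciable base = $75,725 − $16,900 = $58,825.
Annual expense = $58,825 / 5 = $11,765.
End of year 1: book value $63,960.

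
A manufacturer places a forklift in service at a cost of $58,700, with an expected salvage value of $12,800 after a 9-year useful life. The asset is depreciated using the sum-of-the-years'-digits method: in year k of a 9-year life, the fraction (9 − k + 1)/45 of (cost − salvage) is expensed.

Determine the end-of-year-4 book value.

$28,100

Depreciable base = $58,700 − $12,800 = $45,900.
Sum of the years' digits = 9+8+7+6+5+4+3+2+1 = 45.
Year 1: $45,900 × 9/45 = $9,180. Book value $49,520.
Year 2: $45,900 × 8/45 = $8,160. Book value $41,360.
Year 3: $45,900 × 7/45 = $7,140. Book value $34,220.
Year 4: $45,900 × 6/45 = $6,120. Book value $28,100.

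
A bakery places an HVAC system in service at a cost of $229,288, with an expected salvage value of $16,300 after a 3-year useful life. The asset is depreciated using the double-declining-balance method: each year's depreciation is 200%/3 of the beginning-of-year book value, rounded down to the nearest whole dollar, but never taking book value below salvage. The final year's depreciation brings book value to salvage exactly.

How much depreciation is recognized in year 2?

Depreciable base = $229,288 − $16,300 = $212,988.
Year 1: ⌊$229,288 × 200%/3⌋ = $152,858. Book value $76,430.
Year 2: ⌊$76,430 × 200%/3⌋ = $50,953. Book value $25,477.

$50,953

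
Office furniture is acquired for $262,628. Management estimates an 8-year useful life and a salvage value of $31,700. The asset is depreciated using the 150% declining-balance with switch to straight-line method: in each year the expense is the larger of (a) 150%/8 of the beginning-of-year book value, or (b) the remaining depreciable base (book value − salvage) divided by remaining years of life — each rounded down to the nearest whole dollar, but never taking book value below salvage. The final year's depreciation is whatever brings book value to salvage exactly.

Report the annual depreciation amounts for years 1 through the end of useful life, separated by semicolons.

Depreciable base = $262,628 − $31,700 = $230,928.
Year 1: DB = ⌊$262,628 × 150%/8⌋ = $49,242; SL = ⌊$230,928/8⌋ = $28,866 → take DB $49,242. Book value $213,386.
Year 2: DB = ⌊$213,386 × 150%/8⌋ = $40,009; SL = ⌊$181,686/7⌋ = $25,955 → take DB $40,009. Book value $173,377.
Year 3: DB = ⌊$173,377 × 150%/8⌋ = $32,508; SL = ⌊$141,677/6⌋ = $23,612 → take DB $32,508. Book value $140,869.
Year 4: DB = ⌊$140,869 × 150%/8⌋ = $26,412; SL = ⌊$109,169/5⌋ = $21,833 → take DB $26,412. Book value $114,457.
Year 5: DB = ⌊$114,457 × 150%/8⌋ = $21,460; SL = ⌊$82,757/4⌋ = $20,689 → take DB $21,460. Book value $92,997.
Year 6: DB = ⌊$92,997 × 150%/8⌋ = $17,436; SL = ⌊$61,297/3⌋ = $20,432 → take SL $20,432. Book value $72,565.
Year 7: DB = ⌊$72,565 × 150%/8⌋ = $13,605; SL = ⌊$40,865/2⌋ = $20,432 → take SL $20,432. Book value $52,133.
Year 8 (final): $52,133 − $31,700 = $20,433. Book value $31,700.

$49,242; $40,009; $32,508; $26,412; $21,460; $20,432; $20,432; $20,433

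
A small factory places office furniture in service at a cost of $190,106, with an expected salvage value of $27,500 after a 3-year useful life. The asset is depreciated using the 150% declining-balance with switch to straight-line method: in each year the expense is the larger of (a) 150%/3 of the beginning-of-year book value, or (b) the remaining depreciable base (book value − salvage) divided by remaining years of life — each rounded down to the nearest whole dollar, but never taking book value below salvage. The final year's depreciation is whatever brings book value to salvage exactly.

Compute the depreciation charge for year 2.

Depreciable base = $190,106 − $27,500 = $162,606.
Year 1: DB = ⌊$190,106 × 150%/3⌋ = $95,053; SL = ⌊$162,606/3⌋ = $54,202 → take DB $95,053. Book value $95,053.
Year 2: DB = ⌊$95,053 × 150%/3⌋ = $47,526; SL = ⌊$67,553/2⌋ = $33,776 → take DB $47,526. Book value $47,527.

$47,526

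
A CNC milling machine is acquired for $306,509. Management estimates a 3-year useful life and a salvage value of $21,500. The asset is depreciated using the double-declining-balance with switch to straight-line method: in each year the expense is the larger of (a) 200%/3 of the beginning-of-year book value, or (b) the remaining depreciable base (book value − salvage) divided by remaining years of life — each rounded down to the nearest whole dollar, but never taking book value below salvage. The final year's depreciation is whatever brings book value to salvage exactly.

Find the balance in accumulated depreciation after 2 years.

$272,452

Depreciable base = $306,509 − $21,500 = $285,009.
Year 1: DB = ⌊$306,509 × 200%/3⌋ = $204,339; SL = ⌊$285,009/3⌋ = $95,003 → take DB $204,339. Book value $102,170.
Year 2: DB = ⌊$102,170 × 200%/3⌋ = $68,113; SL = ⌊$80,670/2⌋ = $40,335 → take DB $68,113. Book value $34,057.
Accumulated through year 2 = $306,509 − $34,057 = $272,452.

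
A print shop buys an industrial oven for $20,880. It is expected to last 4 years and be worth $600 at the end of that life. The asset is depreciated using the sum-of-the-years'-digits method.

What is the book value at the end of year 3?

Depreciable base = $20,880 − $600 = $20,280.
Sum of the years' digits = 4+3+2+1 = 10.
Year 1: $20,280 × 4/10 = $8,112. Book value $12,768.
Year 2: $20,280 × 3/10 = $6,084. Book value $6,684.
Year 3: $20,280 × 2/10 = $4,056. Book value $2,628.

$2,628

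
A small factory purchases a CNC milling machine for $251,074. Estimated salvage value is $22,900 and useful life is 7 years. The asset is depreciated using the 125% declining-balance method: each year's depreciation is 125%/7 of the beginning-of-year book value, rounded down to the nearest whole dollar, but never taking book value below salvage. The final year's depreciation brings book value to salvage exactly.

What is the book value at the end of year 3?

$139,160

Depreciable base = $251,074 − $22,900 = $228,174.
Year 1: ⌊$251,074 × 125%/7⌋ = $44,834. Book value $206,240.
Year 2: ⌊$206,240 × 125%/7⌋ = $36,828. Book value $169,412.
Year 3: ⌊$169,412 × 125%/7⌋ = $30,252. Book value $139,160.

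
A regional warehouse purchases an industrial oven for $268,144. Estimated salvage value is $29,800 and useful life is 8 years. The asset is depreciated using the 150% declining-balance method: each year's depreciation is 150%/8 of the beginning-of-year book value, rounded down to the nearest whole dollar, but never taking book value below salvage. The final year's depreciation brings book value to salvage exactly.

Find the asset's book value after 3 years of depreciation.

$143,827

Depreciable base = $268,144 − $29,800 = $238,344.
Year 1: ⌊$268,144 × 150%/8⌋ = $50,277. Book value $217,867.
Year 2: ⌊$217,867 × 150%/8⌋ = $40,850. Book value $177,017.
Year 3: ⌊$177,017 × 150%/8⌋ = $33,190. Book value $143,827.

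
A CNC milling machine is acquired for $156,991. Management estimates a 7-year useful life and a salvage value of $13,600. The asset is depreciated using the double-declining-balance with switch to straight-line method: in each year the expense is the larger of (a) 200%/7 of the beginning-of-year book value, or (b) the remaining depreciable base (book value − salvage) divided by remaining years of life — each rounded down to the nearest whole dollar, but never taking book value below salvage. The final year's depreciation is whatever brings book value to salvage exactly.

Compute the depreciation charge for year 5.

$11,676

Depreciable base = $156,991 − $13,600 = $143,391.
Year 1: DB = ⌊$156,991 × 200%/7⌋ = $44,854; SL = ⌊$143,391/7⌋ = $20,484 → take DB $44,854. Book value $112,137.
Year 2: DB = ⌊$112,137 × 200%/7⌋ = $32,039; SL = ⌊$98,537/6⌋ = $16,422 → take DB $32,039. Book value $80,098.
Year 3: DB = ⌊$80,098 × 200%/7⌋ = $22,885; SL = ⌊$66,498/5⌋ = $13,299 → take DB $22,885. Book value $57,213.
Year 4: DB = ⌊$57,213 × 200%/7⌋ = $16,346; SL = ⌊$43,613/4⌋ = $10,903 → take DB $16,346. Book value $40,867.
Year 5: DB = ⌊$40,867 × 200%/7⌋ = $11,676; SL = ⌊$27,267/3⌋ = $9,089 → take DB $11,676. Book value $29,191.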